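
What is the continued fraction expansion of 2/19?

[0; 9, 2]

Run the Euclidean algorithm on 2 and 19; the successive quotients are the partial quotients a_0, a_1, ... (each step inverts the fractional part left over by the previous one):
  2 = 0*19 + 2, so a_0 = 0.
  19 = 9*2 + 1, so a_1 = 9.
  2 = 2*1 + 0, so a_2 = 2.
The remainder reaches 0 after 3 divisions, so the expansion has 3 partial quotients, read off in order.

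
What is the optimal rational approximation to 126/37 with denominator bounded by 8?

Expand x = 126/37 as a continued fraction with the Euclidean algorithm:
  126 = 3*37 + 15, so a_0 = 3.
  37 = 2*15 + 7, so a_1 = 2.
  15 = 2*7 + 1, so a_2 = 2.
  7 = 7*1 + 0, so a_3 = 7.
so x = [3; 2, 2, 7].
Convergents (p_i = a_i*p_{i-1} + p_{i-2}, q_i = a_i*q_{i-1} + q_{i-2} with p_{-2}=0, p_{-1}=1, q_{-2}=1, q_{-1}=0), until the denominator exceeds 8:
  i=0: a_0=3, p_0 = 3*1 + 0 = 3, q_0 = 3*0 + 1 = 1.
  i=1: a_1=2, p_1 = 2*3 + 1 = 7, q_1 = 2*1 + 0 = 2.
  i=2: a_2=2, p_2 = 2*7 + 3 = 17, q_2 = 2*2 + 1 = 5.
  i=3: a_3=7, p_3 = 7*17 + 7 = 126, q_3 = 7*5 + 2 = 37.
q_3 = 37 > 8, so the last convergent with denominator <= 8 is p_2/q_2 = 17/5.
The closest fraction with denominator <= 8 is either p_2/q_2 or the intermediate fraction (k*p_2 + p_1)/(k*q_2 + q_1) with the largest k >= 1 whose denominator stays <= 8; these approach x as k grows, and every other convergent or intermediate fraction in range is farther away.
Largest k: floor((8 - q_1)/q_2) = floor((8 - 2)/5) = 1.
That gives (1*17 + 7)/(1*5 + 2) = 24/7.
Compare the errors: |x - 17/5| = |126*5 - 17*37|/(37*5) = 1/185, and |x - 24/7| = |126*7 - 24*37|/(37*7) = 6/259.
Cross-multiplying, 1*259 = 259 < 1110 = 6*185, so 1/185 is smaller: the convergent 17/5 is closer to x than 24/7.

17/5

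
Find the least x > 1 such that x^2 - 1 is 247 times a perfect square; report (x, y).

(x, y) = (85292, 5427)

First expand sqrt(247) as a continued fraction. With x_i = (sqrt(247) + m_i)/d_i and (m_0, d_0) = (0, 1): a_0 = floor(sqrt(247)) = 15, since 15^2 = 225 <= 247 < 256 = 16^2.
Iterate m_{i+1} = d_i*a_i - m_i, d_{i+1} = (247 - m_{i+1}^2)/d_i, a_{i+1} = floor((a_0 + m_{i+1})/d_{i+1}):
  m_1 = 1*15 - 0 = 15, d_1 = (247 - 15^2)/1 = 22/1 = 22, a_1 = floor((15 + 15)/22) = 1.
  m_2 = 22*1 - 15 = 7, d_2 = (247 - 7^2)/22 = 198/22 = 9, a_2 = floor((15 + 7)/9) = 2.
  m_3 = 9*2 - 7 = 11, d_3 = (247 - 11^2)/9 = 126/9 = 14, a_3 = floor((15 + 11)/14) = 1.
  m_4 = 14*1 - 11 = 3, d_4 = (247 - 3^2)/14 = 238/14 = 17, a_4 = floor((15 + 3)/17) = 1.
  m_5 = 17*1 - 3 = 14, d_5 = (247 - 14^2)/17 = 51/17 = 3, a_5 = floor((15 + 14)/3) = 9.
  m_6 = 3*9 - 14 = 13, d_6 = (247 - 13^2)/3 = 78/3 = 26, a_6 = floor((15 + 13)/26) = 1.
  m_7 = 26*1 - 13 = 13, d_7 = (247 - 13^2)/26 = 78/26 = 3, a_7 = floor((15 + 13)/3) = 9.
  m_8 = 3*9 - 13 = 14, d_8 = (247 - 14^2)/3 = 51/3 = 17, a_8 = floor((15 + 14)/17) = 1.
  m_9 = 17*1 - 14 = 3, d_9 = (247 - 3^2)/17 = 238/17 = 14, a_9 = floor((15 + 3)/14) = 1.
  m_10 = 14*1 - 3 = 11, d_10 = (247 - 11^2)/14 = 126/14 = 9, a_10 = floor((15 + 11)/9) = 2.
  m_11 = 9*2 - 11 = 7, d_11 = (247 - 7^2)/9 = 198/9 = 22, a_11 = floor((15 + 7)/22) = 1.
  m_12 = 22*1 - 7 = 15, d_12 = (247 - 15^2)/22 = 22/22 = 1, a_12 = floor((15 + 15)/1) = 30.
  m_13 = 1*30 - 15 = 15, d_13 = (247 - 15^2)/1 = 22/1 = 22: (m_13, d_13) = (m_1, d_1) = (15, 22), so from here the quotients repeat a_1, ..., a_12; the period length is 12.
So sqrt(247) = [15; (1, 2, 1, 1, 9, 1, 9, 1, 1, 2, 1, 30)] with period length k = 12.
k is even, so the fundamental solution of x^2 - 247y^2 = 1 is (p_{k-1}, q_{k-1}) = (p_11, q_11); compute convergents through index 11.
Convergents (p_i = a_i*p_{i-1} + p_{i-2}, q_i = a_i*q_{i-1} + q_{i-2} with p_{-2}=0, p_{-1}=1, q_{-2}=1, q_{-1}=0):
  i=0: a_0=15, p_0 = 15*1 + 0 = 15, q_0 = 15*0 + 1 = 1.
  i=1: a_1=1, p_1 = 1*15 + 1 = 16, q_1 = 1*1 + 0 = 1.
  i=2: a_2=2, p_2 = 2*16 + 15 = 47, q_2 = 2*1 + 1 = 3.
  i=3: a_3=1, p_3 = 1*47 + 16 = 63, q_3 = 1*3 + 1 = 4.
  i=4: a_4=1, p_4 = 1*63 + 47 = 110, q_4 = 1*4 + 3 = 7.
  i=5: a_5=9, p_5 = 9*110 + 63 = 1053, q_5 = 9*7 + 4 = 67.
  i=6: a_6=1, p_6 = 1*1053 + 110 = 1163, q_6 = 1*67 + 7 = 74.
  i=7: a_7=9, p_7 = 9*1163 + 1053 = 11520, q_7 = 9*74 + 67 = 733.
  i=8: a_8=1, p_8 = 1*11520 + 1163 = 12683, q_8 = 1*733 + 74 = 807.
  i=9: a_9=1, p_9 = 1*12683 + 11520 = 24203, q_9 = 1*807 + 733 = 1540.
  i=10: a_10=2, p_10 = 2*24203 + 12683 = 61089, q_10 = 2*1540 + 807 = 3887.
  i=11: a_11=1, p_11 = 1*61089 + 24203 = 85292, q_11 = 1*3887 + 1540 = 5427.
Check: 85292^2 - 247*5427^2 = 7274725264 - 7274725263 = 1, so (x, y) = (85292, 5427) solves the equation, and by the theorem it is the least positive solution.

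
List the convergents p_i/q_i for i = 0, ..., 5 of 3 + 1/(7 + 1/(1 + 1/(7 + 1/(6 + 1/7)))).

Using the convergent recurrence p_i = a_i*p_{i-1} + p_{i-2}, q_i = a_i*q_{i-1} + q_{i-2} with p_{-2}=0, p_{-1}=1, q_{-2}=1, q_{-1}=0:
  i=0: a_0=3, p_0 = 3*1 + 0 = 3, q_0 = 3*0 + 1 = 1.
  i=1: a_1=7, p_1 = 7*3 + 1 = 22, q_1 = 7*1 + 0 = 7.
  i=2: a_2=1, p_2 = 1*22 + 3 = 25, q_2 = 1*7 + 1 = 8.
  i=3: a_3=7, p_3 = 7*25 + 22 = 197, q_3 = 7*8 + 7 = 63.
  i=4: a_4=6, p_4 = 6*197 + 25 = 1207, q_4 = 6*63 + 8 = 386.
  i=5: a_5=7, p_5 = 7*1207 + 197 = 8646, q_5 = 7*386 + 63 = 2765.

3/1, 22/7, 25/8, 197/63, 1207/386, 8646/2765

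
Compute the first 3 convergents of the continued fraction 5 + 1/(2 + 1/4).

5/1, 11/2, 49/9

Using the convergent recurrence p_i = a_i*p_{i-1} + p_{i-2}, q_i = a_i*q_{i-1} + q_{i-2} with p_{-2}=0, p_{-1}=1, q_{-2}=1, q_{-1}=0:
  i=0: a_0=5, p_0 = 5*1 + 0 = 5, q_0 = 5*0 + 1 = 1.
  i=1: a_1=2, p_1 = 2*5 + 1 = 11, q_1 = 2*1 + 0 = 2.
  i=2: a_2=4, p_2 = 4*11 + 5 = 49, q_2 = 4*2 + 1 = 9.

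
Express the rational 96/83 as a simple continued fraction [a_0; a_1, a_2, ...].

[1; 6, 2, 1, 1, 2]

Run the Euclidean algorithm on 96 and 83; the successive quotients are the partial quotients a_0, a_1, ... (each step inverts the fractional part left over by the previous one):
  96 = 1*83 + 13, so a_0 = 1.
  83 = 6*13 + 5, so a_1 = 6.
  13 = 2*5 + 3, so a_2 = 2.
  5 = 1*3 + 2, so a_3 = 1.
  3 = 1*2 + 1, so a_4 = 1.
  2 = 2*1 + 0, so a_5 = 2.
The remainder reaches 0 after 6 divisions, so the expansion has 6 partial quotients, read off in order.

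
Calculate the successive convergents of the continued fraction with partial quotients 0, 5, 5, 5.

0/1, 1/5, 5/26, 26/135

Using the convergent recurrence p_i = a_i*p_{i-1} + p_{i-2}, q_i = a_i*q_{i-1} + q_{i-2} with p_{-2}=0, p_{-1}=1, q_{-2}=1, q_{-1}=0:
  i=0: a_0=0, p_0 = 0*1 + 0 = 0, q_0 = 0*0 + 1 = 1.
  i=1: a_1=5, p_1 = 5*0 + 1 = 1, q_1 = 5*1 + 0 = 5.
  i=2: a_2=5, p_2 = 5*1 + 0 = 5, q_2 = 5*5 + 1 = 26.
  i=3: a_3=5, p_3 = 5*5 + 1 = 26, q_3 = 5*26 + 5 = 135.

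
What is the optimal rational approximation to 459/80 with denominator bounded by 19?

109/19

Expand x = 459/80 as a continued fraction with the Euclidean algorithm:
  459 = 5*80 + 59, so a_0 = 5.
  80 = 1*59 + 21, so a_1 = 1.
  59 = 2*21 + 17, so a_2 = 2.
  21 = 1*17 + 4, so a_3 = 1.
  17 = 4*4 + 1, so a_4 = 4.
  4 = 4*1 + 0, so a_5 = 4.
so x = [5; 1, 2, 1, 4, 4].
Convergents (p_i = a_i*p_{i-1} + p_{i-2}, q_i = a_i*q_{i-1} + q_{i-2} with p_{-2}=0, p_{-1}=1, q_{-2}=1, q_{-1}=0), until the denominator exceeds 19:
  i=0: a_0=5, p_0 = 5*1 + 0 = 5, q_0 = 5*0 + 1 = 1.
  i=1: a_1=1, p_1 = 1*5 + 1 = 6, q_1 = 1*1 + 0 = 1.
  i=2: a_2=2, p_2 = 2*6 + 5 = 17, q_2 = 2*1 + 1 = 3.
  i=3: a_3=1, p_3 = 1*17 + 6 = 23, q_3 = 1*3 + 1 = 4.
  i=4: a_4=4, p_4 = 4*23 + 17 = 109, q_4 = 4*4 + 3 = 19.
  i=5: a_5=4, p_5 = 4*109 + 23 = 459, q_5 = 4*19 + 4 = 80.
q_5 = 80 > 19, so the last convergent with denominator <= 19 is p_4/q_4 = 109/19.
The closest fraction with denominator <= 19 is either p_4/q_4 or the intermediate fraction (k*p_4 + p_3)/(k*q_4 + q_3) with the largest k >= 1 whose denominator stays <= 19; these approach x as k grows, and every other convergent or intermediate fraction in range is farther away.
Largest k: floor((19 - q_3)/q_4) = floor((19 - 4)/19) = 0.
Since k = 0, no intermediate fraction beyond p_4/q_4 has denominator <= 19, so the convergent 109/19 is the closest (its error is |459*19 - 109*80|/(80*19) = 1/1520).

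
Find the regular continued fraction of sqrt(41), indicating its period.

[6; (2, 2, 12)]

Write x_i = (sqrt(41) + m_i)/d_i with (m_0, d_0) = (0, 1). a_0 = floor(sqrt(41)) = 6, since 6^2 = 36 <= 41 < 49 = 7^2.
Iterate m_{i+1} = d_i*a_i - m_i, d_{i+1} = (41 - m_{i+1}^2)/d_i, a_{i+1} = floor((a_0 + m_{i+1})/d_{i+1}):
  m_1 = 1*6 - 0 = 6, d_1 = (41 - 6^2)/1 = 5/1 = 5, a_1 = floor((6 + 6)/5) = 2.
  m_2 = 5*2 - 6 = 4, d_2 = (41 - 4^2)/5 = 25/5 = 5, a_2 = floor((6 + 4)/5) = 2.
  m_3 = 5*2 - 4 = 6, d_3 = (41 - 6^2)/5 = 5/5 = 1, a_3 = floor((6 + 6)/1) = 12.
  m_4 = 1*12 - 6 = 6, d_4 = (41 - 6^2)/1 = 5/1 = 5: (m_4, d_4) = (m_1, d_1) = (6, 5), so from here the quotients repeat a_1, ..., a_3; the period length is 3.
Hence the expansion of sqrt(41) is a_0 = 6 followed by the repeating block 2, 2, 12 (period 3).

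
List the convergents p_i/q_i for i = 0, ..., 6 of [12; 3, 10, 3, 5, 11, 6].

Using the convergent recurrence p_i = a_i*p_{i-1} + p_{i-2}, q_i = a_i*q_{i-1} + q_{i-2} with p_{-2}=0, p_{-1}=1, q_{-2}=1, q_{-1}=0:
  i=0: a_0=12, p_0 = 12*1 + 0 = 12, q_0 = 12*0 + 1 = 1.
  i=1: a_1=3, p_1 = 3*12 + 1 = 37, q_1 = 3*1 + 0 = 3.
  i=2: a_2=10, p_2 = 10*37 + 12 = 382, q_2 = 10*3 + 1 = 31.
  i=3: a_3=3, p_3 = 3*382 + 37 = 1183, q_3 = 3*31 + 3 = 96.
  i=4: a_4=5, p_4 = 5*1183 + 382 = 6297, q_4 = 5*96 + 31 = 511.
  i=5: a_5=11, p_5 = 11*6297 + 1183 = 70450, q_5 = 11*511 + 96 = 5717.
  i=6: a_6=6, p_6 = 6*70450 + 6297 = 428997, q_6 = 6*5717 + 511 = 34813.

12/1, 37/3, 382/31, 1183/96, 6297/511, 70450/5717, 428997/34813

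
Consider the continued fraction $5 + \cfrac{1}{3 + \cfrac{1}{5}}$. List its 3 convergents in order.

5/1, 16/3, 85/16

Using the convergent recurrence p_i = a_i*p_{i-1} + p_{i-2}, q_i = a_i*q_{i-1} + q_{i-2} with p_{-2}=0, p_{-1}=1, q_{-2}=1, q_{-1}=0:
  i=0: a_0=5, p_0 = 5*1 + 0 = 5, q_0 = 5*0 + 1 = 1.
  i=1: a_1=3, p_1 = 3*5 + 1 = 16, q_1 = 3*1 + 0 = 3.
  i=2: a_2=5, p_2 = 5*16 + 5 = 85, q_2 = 5*3 + 1 = 16.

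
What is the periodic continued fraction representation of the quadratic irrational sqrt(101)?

Write x_i = (sqrt(101) + m_i)/d_i with (m_0, d_0) = (0, 1). a_0 = floor(sqrt(101)) = 10, since 10^2 = 100 <= 101 < 121 = 11^2.
Iterate m_{i+1} = d_i*a_i - m_i, d_{i+1} = (101 - m_{i+1}^2)/d_i, a_{i+1} = floor((a_0 + m_{i+1})/d_{i+1}):
  m_1 = 1*10 - 0 = 10, d_1 = (101 - 10^2)/1 = 1/1 = 1, a_1 = floor((10 + 10)/1) = 20.
  m_2 = 1*20 - 10 = 10, d_2 = (101 - 10^2)/1 = 1/1 = 1: (m_2, d_2) = (m_1, d_1) = (10, 1), so from here the quotient a_1 repeats; the period length is 1.
Hence the expansion of sqrt(101) is a_0 = 10 followed by the repeating block 20 (period 1).

[10; (20)]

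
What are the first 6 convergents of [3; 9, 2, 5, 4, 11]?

3/1, 28/9, 59/19, 323/104, 1351/435, 15184/4889

Using the convergent recurrence p_i = a_i*p_{i-1} + p_{i-2}, q_i = a_i*q_{i-1} + q_{i-2} with p_{-2}=0, p_{-1}=1, q_{-2}=1, q_{-1}=0:
  i=0: a_0=3, p_0 = 3*1 + 0 = 3, q_0 = 3*0 + 1 = 1.
  i=1: a_1=9, p_1 = 9*3 + 1 = 28, q_1 = 9*1 + 0 = 9.
  i=2: a_2=2, p_2 = 2*28 + 3 = 59, q_2 = 2*9 + 1 = 19.
  i=3: a_3=5, p_3 = 5*59 + 28 = 323, q_3 = 5*19 + 9 = 104.
  i=4: a_4=4, p_4 = 4*323 + 59 = 1351, q_4 = 4*104 + 19 = 435.
  i=5: a_5=11, p_5 = 11*1351 + 323 = 15184, q_5 = 11*435 + 104 = 4889.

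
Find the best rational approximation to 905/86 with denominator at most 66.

Expand x = 905/86 as a continued fraction with the Euclidean algorithm:
  905 = 10*86 + 45, so a_0 = 10.
  86 = 1*45 + 41, so a_1 = 1.
  45 = 1*41 + 4, so a_2 = 1.
  41 = 10*4 + 1, so a_3 = 10.
  4 = 4*1 + 0, so a_4 = 4.
so x = [10; 1, 1, 10, 4].
Convergents (p_i = a_i*p_{i-1} + p_{i-2}, q_i = a_i*q_{i-1} + q_{i-2} with p_{-2}=0, p_{-1}=1, q_{-2}=1, q_{-1}=0), until the denominator exceeds 66:
  i=0: a_0=10, p_0 = 10*1 + 0 = 10, q_0 = 10*0 + 1 = 1.
  i=1: a_1=1, p_1 = 1*10 + 1 = 11, q_1 = 1*1 + 0 = 1.
  i=2: a_2=1, p_2 = 1*11 + 10 = 21, q_2 = 1*1 + 1 = 2.
  i=3: a_3=10, p_3 = 10*21 + 11 = 221, q_3 = 10*2 + 1 = 21.
  i=4: a_4=4, p_4 = 4*221 + 21 = 905, q_4 = 4*21 + 2 = 86.
q_4 = 86 > 66, so the last convergent with denominator <= 66 is p_3/q_3 = 221/21.
The closest fraction with denominator <= 66 is either p_3/q_3 or the intermediate fraction (k*p_3 + p_2)/(k*q_3 + q_2) with the largest k >= 1 whose denominator stays <= 66; these approach x as k grows, and every other convergent or intermediate fraction in range is farther away.
Largest k: floor((66 - q_2)/q_3) = floor((66 - 2)/21) = 3.
That gives (3*221 + 21)/(3*21 + 2) = 684/65.
Compare the errors: |x - 221/21| = |905*21 - 221*86|/(86*21) = 1/1806, and |x - 684/65| = |905*65 - 684*86|/(86*65) = 1/5590.
Cross-multiplying, 1*1806 = 1806 < 5590 = 1*5590, so 1/5590 is smaller: the intermediate fraction 684/65 is closer to x than 221/21.

684/65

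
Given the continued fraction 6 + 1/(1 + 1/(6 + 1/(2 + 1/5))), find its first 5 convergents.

6/1, 7/1, 48/7, 103/15, 563/82

Using the convergent recurrence p_i = a_i*p_{i-1} + p_{i-2}, q_i = a_i*q_{i-1} + q_{i-2} with p_{-2}=0, p_{-1}=1, q_{-2}=1, q_{-1}=0:
  i=0: a_0=6, p_0 = 6*1 + 0 = 6, q_0 = 6*0 + 1 = 1.
  i=1: a_1=1, p_1 = 1*6 + 1 = 7, q_1 = 1*1 + 0 = 1.
  i=2: a_2=6, p_2 = 6*7 + 6 = 48, q_2 = 6*1 + 1 = 7.
  i=3: a_3=2, p_3 = 2*48 + 7 = 103, q_3 = 2*7 + 1 = 15.
  i=4: a_4=5, p_4 = 5*103 + 48 = 563, q_4 = 5*15 + 7 = 82.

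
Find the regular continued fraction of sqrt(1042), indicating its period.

[32; (3, 1, 1, 3, 64)]

Write x_i = (sqrt(1042) + m_i)/d_i with (m_0, d_0) = (0, 1). a_0 = floor(sqrt(1042)) = 32, since 32^2 = 1024 <= 1042 < 1089 = 33^2.
Iterate m_{i+1} = d_i*a_i - m_i, d_{i+1} = (1042 - m_{i+1}^2)/d_i, a_{i+1} = floor((a_0 + m_{i+1})/d_{i+1}):
  m_1 = 1*32 - 0 = 32, d_1 = (1042 - 32^2)/1 = 18/1 = 18, a_1 = floor((32 + 32)/18) = 3.
  m_2 = 18*3 - 32 = 22, d_2 = (1042 - 22^2)/18 = 558/18 = 31, a_2 = floor((32 + 22)/31) = 1.
  m_3 = 31*1 - 22 = 9, d_3 = (1042 - 9^2)/31 = 961/31 = 31, a_3 = floor((32 + 9)/31) = 1.
  m_4 = 31*1 - 9 = 22, d_4 = (1042 - 22^2)/31 = 558/31 = 18, a_4 = floor((32 + 22)/18) = 3.
  m_5 = 18*3 - 22 = 32, d_5 = (1042 - 32^2)/18 = 18/18 = 1, a_5 = floor((32 + 32)/1) = 64.
  m_6 = 1*64 - 32 = 32, d_6 = (1042 - 32^2)/1 = 18/1 = 18: (m_6, d_6) = (m_1, d_1) = (32, 18), so from here the quotients repeat a_1, ..., a_5; the period length is 5.
Hence the expansion of sqrt(1042) is a_0 = 32 followed by the repeating block 3, 1, 1, 3, 64 (period 5).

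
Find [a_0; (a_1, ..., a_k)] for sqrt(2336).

Write x_i = (sqrt(2336) + m_i)/d_i with (m_0, d_0) = (0, 1). a_0 = floor(sqrt(2336)) = 48, since 48^2 = 2304 <= 2336 < 2401 = 49^2.
Iterate m_{i+1} = d_i*a_i - m_i, d_{i+1} = (2336 - m_{i+1}^2)/d_i, a_{i+1} = floor((a_0 + m_{i+1})/d_{i+1}):
  m_1 = 1*48 - 0 = 48, d_1 = (2336 - 48^2)/1 = 32/1 = 32, a_1 = floor((48 + 48)/32) = 3.
  m_2 = 32*3 - 48 = 48, d_2 = (2336 - 48^2)/32 = 32/32 = 1, a_2 = floor((48 + 48)/1) = 96.
  m_3 = 1*96 - 48 = 48, d_3 = (2336 - 48^2)/1 = 32/1 = 32: (m_3, d_3) = (m_1, d_1) = (48, 32), so from here the quotients repeat a_1, a_2; the period length is 2.
Hence the expansion of sqrt(2336) is a_0 = 48 followed by the repeating block 3, 96 (period 2).

[48; (3, 96)]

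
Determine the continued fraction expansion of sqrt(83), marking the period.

Write x_i = (sqrt(83) + m_i)/d_i with (m_0, d_0) = (0, 1). a_0 = floor(sqrt(83)) = 9, since 9^2 = 81 <= 83 < 100 = 10^2.
Iterate m_{i+1} = d_i*a_i - m_i, d_{i+1} = (83 - m_{i+1}^2)/d_i, a_{i+1} = floor((a_0 + m_{i+1})/d_{i+1}):
  m_1 = 1*9 - 0 = 9, d_1 = (83 - 9^2)/1 = 2/1 = 2, a_1 = floor((9 + 9)/2) = 9.
  m_2 = 2*9 - 9 = 9, d_2 = (83 - 9^2)/2 = 2/2 = 1, a_2 = floor((9 + 9)/1) = 18.
  m_3 = 1*18 - 9 = 9, d_3 = (83 - 9^2)/1 = 2/1 = 2: (m_3, d_3) = (m_1, d_1) = (9, 2), so from here the quotients repeat a_1, a_2; the period length is 2.
Hence the expansion of sqrt(83) is a_0 = 9 followed by the repeating block 9, 18 (period 2).

[9; (9, 18)]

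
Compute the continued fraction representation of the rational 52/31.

Run the Euclidean algorithm on 52 and 31; the successive quotients are the partial quotients a_0, a_1, ... (each step inverts the fractional part left over by the previous one):
  52 = 1*31 + 21, so a_0 = 1.
  31 = 1*21 + 10, so a_1 = 1.
  21 = 2*10 + 1, so a_2 = 2.
  10 = 10*1 + 0, so a_3 = 10.
The remainder reaches 0 after 4 divisions, so the expansion has 4 partial quotients, read off in order.

[1; 1, 2, 10]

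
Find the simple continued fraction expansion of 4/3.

[1; 3]

Run the Euclidean algorithm on 4 and 3; the successive quotients are the partial quotients a_0, a_1, ... (each step inverts the fractional part left over by the previous one):
  4 = 1*3 + 1, so a_0 = 1.
  3 = 3*1 + 0, so a_1 = 3.
The remainder reaches 0 after 2 divisions, so the expansion has 2 partial quotients, read off in order.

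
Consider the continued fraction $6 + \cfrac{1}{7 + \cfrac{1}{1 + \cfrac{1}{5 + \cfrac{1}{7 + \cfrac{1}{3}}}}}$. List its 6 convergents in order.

Using the convergent recurrence p_i = a_i*p_{i-1} + p_{i-2}, q_i = a_i*q_{i-1} + q_{i-2} with p_{-2}=0, p_{-1}=1, q_{-2}=1, q_{-1}=0:
  i=0: a_0=6, p_0 = 6*1 + 0 = 6, q_0 = 6*0 + 1 = 1.
  i=1: a_1=7, p_1 = 7*6 + 1 = 43, q_1 = 7*1 + 0 = 7.
  i=2: a_2=1, p_2 = 1*43 + 6 = 49, q_2 = 1*7 + 1 = 8.
  i=3: a_3=5, p_3 = 5*49 + 43 = 288, q_3 = 5*8 + 7 = 47.
  i=4: a_4=7, p_4 = 7*288 + 49 = 2065, q_4 = 7*47 + 8 = 337.
  i=5: a_5=3, p_5 = 3*2065 + 288 = 6483, q_5 = 3*337 + 47 = 1058.

6/1, 43/7, 49/8, 288/47, 2065/337, 6483/1058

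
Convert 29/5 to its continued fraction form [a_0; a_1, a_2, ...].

[5; 1, 4]

Run the Euclidean algorithm on 29 and 5; the successive quotients are the partial quotients a_0, a_1, ... (each step inverts the fractional part left over by the previous one):
  29 = 5*5 + 4, so a_0 = 5.
  5 = 1*4 + 1, so a_1 = 1.
  4 = 4*1 + 0, so a_2 = 4.
The remainder reaches 0 after 3 divisions, so the expansion has 3 partial quotients, read off in order.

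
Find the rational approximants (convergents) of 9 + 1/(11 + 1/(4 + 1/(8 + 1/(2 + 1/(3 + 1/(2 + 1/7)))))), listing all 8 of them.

Using the convergent recurrence p_i = a_i*p_{i-1} + p_{i-2}, q_i = a_i*q_{i-1} + q_{i-2} with p_{-2}=0, p_{-1}=1, q_{-2}=1, q_{-1}=0:
  i=0: a_0=9, p_0 = 9*1 + 0 = 9, q_0 = 9*0 + 1 = 1.
  i=1: a_1=11, p_1 = 11*9 + 1 = 100, q_1 = 11*1 + 0 = 11.
  i=2: a_2=4, p_2 = 4*100 + 9 = 409, q_2 = 4*11 + 1 = 45.
  i=3: a_3=8, p_3 = 8*409 + 100 = 3372, q_3 = 8*45 + 11 = 371.
  i=4: a_4=2, p_4 = 2*3372 + 409 = 7153, q_4 = 2*371 + 45 = 787.
  i=5: a_5=3, p_5 = 3*7153 + 3372 = 24831, q_5 = 3*787 + 371 = 2732.
  i=6: a_6=2, p_6 = 2*24831 + 7153 = 56815, q_6 = 2*2732 + 787 = 6251.
  i=7: a_7=7, p_7 = 7*56815 + 24831 = 422536, q_7 = 7*6251 + 2732 = 46489.

9/1, 100/11, 409/45, 3372/371, 7153/787, 24831/2732, 56815/6251, 422536/46489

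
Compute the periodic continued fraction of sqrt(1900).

Write x_i = (sqrt(1900) + m_i)/d_i with (m_0, d_0) = (0, 1). a_0 = floor(sqrt(1900)) = 43, since 43^2 = 1849 <= 1900 < 1936 = 44^2.
Iterate m_{i+1} = d_i*a_i - m_i, d_{i+1} = (1900 - m_{i+1}^2)/d_i, a_{i+1} = floor((a_0 + m_{i+1})/d_{i+1}):
  m_1 = 1*43 - 0 = 43, d_1 = (1900 - 43^2)/1 = 51/1 = 51, a_1 = floor((43 + 43)/51) = 1.
  m_2 = 51*1 - 43 = 8, d_2 = (1900 - 8^2)/51 = 1836/51 = 36, a_2 = floor((43 + 8)/36) = 1.
  m_3 = 36*1 - 8 = 28, d_3 = (1900 - 28^2)/36 = 1116/36 = 31, a_3 = floor((43 + 28)/31) = 2.
  m_4 = 31*2 - 28 = 34, d_4 = (1900 - 34^2)/31 = 744/31 = 24, a_4 = floor((43 + 34)/24) = 3.
  m_5 = 24*3 - 34 = 38, d_5 = (1900 - 38^2)/24 = 456/24 = 19, a_5 = floor((43 + 38)/19) = 4.
  m_6 = 19*4 - 38 = 38, d_6 = (1900 - 38^2)/19 = 456/19 = 24, a_6 = floor((43 + 38)/24) = 3.
  m_7 = 24*3 - 38 = 34, d_7 = (1900 - 34^2)/24 = 744/24 = 31, a_7 = floor((43 + 34)/31) = 2.
  m_8 = 31*2 - 34 = 28, d_8 = (1900 - 28^2)/31 = 1116/31 = 36, a_8 = floor((43 + 28)/36) = 1.
  m_9 = 36*1 - 28 = 8, d_9 = (1900 - 8^2)/36 = 1836/36 = 51, a_9 = floor((43 + 8)/51) = 1.
  m_10 = 51*1 - 8 = 43, d_10 = (1900 - 43^2)/51 = 51/51 = 1, a_10 = floor((43 + 43)/1) = 86.
  m_11 = 1*86 - 43 = 43, d_11 = (1900 - 43^2)/1 = 51/1 = 51: (m_11, d_11) = (m_1, d_1) = (43, 51), so from here the quotients repeat a_1, ..., a_10; the period length is 10.
Hence the expansion of sqrt(1900) is a_0 = 43 followed by the repeating block 1, 1, 2, 3, 4, 3, 2, 1, 1, 86 (period 10).

[43; (1, 1, 2, 3, 4, 3, 2, 1, 1, 86)]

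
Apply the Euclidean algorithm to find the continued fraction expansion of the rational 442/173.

[2; 1, 1, 4, 19]

Run the Euclidean algorithm on 442 and 173; the successive quotients are the partial quotients a_0, a_1, ... (each step inverts the fractional part left over by the previous one):
  442 = 2*173 + 96, so a_0 = 2.
  173 = 1*96 + 77, so a_1 = 1.
  96 = 1*77 + 19, so a_2 = 1.
  77 = 4*19 + 1, so a_3 = 4.
  19 = 19*1 + 0, so a_4 = 19.
The remainder reaches 0 after 5 divisions, so the expansion has 5 partial quotients, read off in order.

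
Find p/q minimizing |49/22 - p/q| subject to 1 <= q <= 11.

Expand x = 49/22 as a continued fraction with the Euclidean algorithm:
  49 = 2*22 + 5, so a_0 = 2.
  22 = 4*5 + 2, so a_1 = 4.
  5 = 2*2 + 1, so a_2 = 2.
  2 = 2*1 + 0, so a_3 = 2.
so x = [2; 4, 2, 2].
Convergents (p_i = a_i*p_{i-1} + p_{i-2}, q_i = a_i*q_{i-1} + q_{i-2} with p_{-2}=0, p_{-1}=1, q_{-2}=1, q_{-1}=0), until the denominator exceeds 11:
  i=0: a_0=2, p_0 = 2*1 + 0 = 2, q_0 = 2*0 + 1 = 1.
  i=1: a_1=4, p_1 = 4*2 + 1 = 9, q_1 = 4*1 + 0 = 4.
  i=2: a_2=2, p_2 = 2*9 + 2 = 20, q_2 = 2*4 + 1 = 9.
  i=3: a_3=2, p_3 = 2*20 + 9 = 49, q_3 = 2*9 + 4 = 22.
q_3 = 22 > 11, so the last convergent with denominator <= 11 is p_2/q_2 = 20/9.
The closest fraction with denominator <= 11 is either p_2/q_2 or the intermediate fraction (k*p_2 + p_1)/(k*q_2 + q_1) with the largest k >= 1 whose denominator stays <= 11; these approach x as k grows, and every other convergent or intermediate fraction in range is farther away.
Largest k: floor((11 - q_1)/q_2) = floor((11 - 4)/9) = 0.
Since k = 0, no intermediate fraction beyond p_2/q_2 has denominator <= 11, so the convergent 20/9 is the closest (its error is |49*9 - 20*22|/(22*9) = 1/198).

20/9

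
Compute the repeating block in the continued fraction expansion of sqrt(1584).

Write x_i = (sqrt(1584) + m_i)/d_i with (m_0, d_0) = (0, 1). a_0 = floor(sqrt(1584)) = 39, since 39^2 = 1521 <= 1584 < 1600 = 40^2.
Iterate m_{i+1} = d_i*a_i - m_i, d_{i+1} = (1584 - m_{i+1}^2)/d_i, a_{i+1} = floor((a_0 + m_{i+1})/d_{i+1}):
  m_1 = 1*39 - 0 = 39, d_1 = (1584 - 39^2)/1 = 63/1 = 63, a_1 = floor((39 + 39)/63) = 1.
  m_2 = 63*1 - 39 = 24, d_2 = (1584 - 24^2)/63 = 1008/63 = 16, a_2 = floor((39 + 24)/16) = 3.
  m_3 = 16*3 - 24 = 24, d_3 = (1584 - 24^2)/16 = 1008/16 = 63, a_3 = floor((39 + 24)/63) = 1.
  m_4 = 63*1 - 24 = 39, d_4 = (1584 - 39^2)/63 = 63/63 = 1, a_4 = floor((39 + 39)/1) = 78.
  m_5 = 1*78 - 39 = 39, d_5 = (1584 - 39^2)/1 = 63/1 = 63: (m_5, d_5) = (m_1, d_1) = (39, 63), so from here the quotients repeat a_1, ..., a_4; the period length is 4.
Hence the expansion of sqrt(1584) is a_0 = 39 followed by the repeating block 1, 3, 1, 78 (period 4).

[39; (1, 3, 1, 78)]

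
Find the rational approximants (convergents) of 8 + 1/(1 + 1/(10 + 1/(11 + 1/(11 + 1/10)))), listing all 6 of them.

Using the convergent recurrence p_i = a_i*p_{i-1} + p_{i-2}, q_i = a_i*q_{i-1} + q_{i-2} with p_{-2}=0, p_{-1}=1, q_{-2}=1, q_{-1}=0:
  i=0: a_0=8, p_0 = 8*1 + 0 = 8, q_0 = 8*0 + 1 = 1.
  i=1: a_1=1, p_1 = 1*8 + 1 = 9, q_1 = 1*1 + 0 = 1.
  i=2: a_2=10, p_2 = 10*9 + 8 = 98, q_2 = 10*1 + 1 = 11.
  i=3: a_3=11, p_3 = 11*98 + 9 = 1087, q_3 = 11*11 + 1 = 122.
  i=4: a_4=11, p_4 = 11*1087 + 98 = 12055, q_4 = 11*122 + 11 = 1353.
  i=5: a_5=10, p_5 = 10*12055 + 1087 = 121637, q_5 = 10*1353 + 122 = 13652.

8/1, 9/1, 98/11, 1087/122, 12055/1353, 121637/13652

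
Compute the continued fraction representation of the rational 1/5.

Run the Euclidean algorithm on 1 and 5; the successive quotients are the partial quotients a_0, a_1, ... (each step inverts the fractional part left over by the previous one):
  1 = 0*5 + 1, so a_0 = 0.
  5 = 5*1 + 0, so a_1 = 5.
The remainder reaches 0 after 2 divisions, so the expansion has 2 partial quotients, read off in order.

[0; 5]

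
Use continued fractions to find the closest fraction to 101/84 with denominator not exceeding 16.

6/5

Expand x = 101/84 as a continued fraction with the Euclidean algorithm:
  101 = 1*84 + 17, so a_0 = 1.
  84 = 4*17 + 16, so a_1 = 4.
  17 = 1*16 + 1, so a_2 = 1.
  16 = 16*1 + 0, so a_3 = 16.
so x = [1; 4, 1, 16].
Convergents (p_i = a_i*p_{i-1} + p_{i-2}, q_i = a_i*q_{i-1} + q_{i-2} with p_{-2}=0, p_{-1}=1, q_{-2}=1, q_{-1}=0), until the denominator exceeds 16:
  i=0: a_0=1, p_0 = 1*1 + 0 = 1, q_0 = 1*0 + 1 = 1.
  i=1: a_1=4, p_1 = 4*1 + 1 = 5, q_1 = 4*1 + 0 = 4.
  i=2: a_2=1, p_2 = 1*5 + 1 = 6, q_2 = 1*4 + 1 = 5.
  i=3: a_3=16, p_3 = 16*6 + 5 = 101, q_3 = 16*5 + 4 = 84.
q_3 = 84 > 16, so the last convergent with denominator <= 16 is p_2/q_2 = 6/5.
The closest fraction with denominator <= 16 is either p_2/q_2 or the intermediate fraction (k*p_2 + p_1)/(k*q_2 + q_1) with the largest k >= 1 whose denominator stays <= 16; these approach x as k grows, and every other convergent or intermediate fraction in range is farther away.
Largest k: floor((16 - q_1)/q_2) = floor((16 - 4)/5) = 2.
That gives (2*6 + 5)/(2*5 + 4) = 17/14.
Compare the errors: |x - 6/5| = |101*5 - 6*84|/(84*5) = 1/420, and |x - 17/14| = |101*14 - 17*84|/(84*14) = 14/1176.
Cross-multiplying, 1*1176 = 1176 < 5880 = 14*420, so 1/420 is smaller: the convergent 6/5 is closer to x than 17/14.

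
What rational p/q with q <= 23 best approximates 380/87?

Expand x = 380/87 as a continued fraction with the Euclidean algorithm:
  380 = 4*87 + 32, so a_0 = 4.
  87 = 2*32 + 23, so a_1 = 2.
  32 = 1*23 + 9, so a_2 = 1.
  23 = 2*9 + 5, so a_3 = 2.
  9 = 1*5 + 4, so a_4 = 1.
  5 = 1*4 + 1, so a_5 = 1.
  4 = 4*1 + 0, so a_6 = 4.
so x = [4; 2, 1, 2, 1, 1, 4].
Convergents (p_i = a_i*p_{i-1} + p_{i-2}, q_i = a_i*q_{i-1} + q_{i-2} with p_{-2}=0, p_{-1}=1, q_{-2}=1, q_{-1}=0), until the denominator exceeds 23:
  i=0: a_0=4, p_0 = 4*1 + 0 = 4, q_0 = 4*0 + 1 = 1.
  i=1: a_1=2, p_1 = 2*4 + 1 = 9, q_1 = 2*1 + 0 = 2.
  i=2: a_2=1, p_2 = 1*9 + 4 = 13, q_2 = 1*2 + 1 = 3.
  i=3: a_3=2, p_3 = 2*13 + 9 = 35, q_3 = 2*3 + 2 = 8.
  i=4: a_4=1, p_4 = 1*35 + 13 = 48, q_4 = 1*8 + 3 = 11.
  i=5: a_5=1, p_5 = 1*48 + 35 = 83, q_5 = 1*11 + 8 = 19.
  i=6: a_6=4, p_6 = 4*83 + 48 = 380, q_6 = 4*19 + 11 = 87.
q_6 = 87 > 23, so the last convergent with denominator <= 23 is p_5/q_5 = 83/19.
The closest fraction with denominator <= 23 is either p_5/q_5 or the intermediate fraction (k*p_5 + p_4)/(k*q_5 + q_4) with the largest k >= 1 whose denominator stays <= 23; these approach x as k grows, and every other convergent or intermediate fraction in range is farther away.
Largest k: floor((23 - q_4)/q_5) = floor((23 - 11)/19) = 0.
Since k = 0, no intermediate fraction beyond p_5/q_5 has denominator <= 23, so the convergent 83/19 is the closest (its error is |380*19 - 83*87|/(87*19) = 1/1653).

83/19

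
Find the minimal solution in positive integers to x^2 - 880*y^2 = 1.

(x, y) = (89, 3)

First expand sqrt(880) as a continued fraction. With x_i = (sqrt(880) + m_i)/d_i and (m_0, d_0) = (0, 1): a_0 = floor(sqrt(880)) = 29, since 29^2 = 841 <= 880 < 900 = 30^2.
Iterate m_{i+1} = d_i*a_i - m_i, d_{i+1} = (880 - m_{i+1}^2)/d_i, a_{i+1} = floor((a_0 + m_{i+1})/d_{i+1}):
  m_1 = 1*29 - 0 = 29, d_1 = (880 - 29^2)/1 = 39/1 = 39, a_1 = floor((29 + 29)/39) = 1.
  m_2 = 39*1 - 29 = 10, d_2 = (880 - 10^2)/39 = 780/39 = 20, a_2 = floor((29 + 10)/20) = 1.
  m_3 = 20*1 - 10 = 10, d_3 = (880 - 10^2)/20 = 780/20 = 39, a_3 = floor((29 + 10)/39) = 1.
  m_4 = 39*1 - 10 = 29, d_4 = (880 - 29^2)/39 = 39/39 = 1, a_4 = floor((29 + 29)/1) = 58.
  m_5 = 1*58 - 29 = 29, d_5 = (880 - 29^2)/1 = 39/1 = 39: (m_5, d_5) = (m_1, d_1) = (29, 39), so from here the quotients repeat a_1, ..., a_4; the period length is 4.
So sqrt(880) = [29; (1, 1, 1, 58)] with period length k = 4.
k is even, so the fundamental solution of x^2 - 880y^2 = 1 is (p_{k-1}, q_{k-1}) = (p_3, q_3); compute convergents through index 3.
Convergents (p_i = a_i*p_{i-1} + p_{i-2}, q_i = a_i*q_{i-1} + q_{i-2} with p_{-2}=0, p_{-1}=1, q_{-2}=1, q_{-1}=0):
  i=0: a_0=29, p_0 = 29*1 + 0 = 29, q_0 = 29*0 + 1 = 1.
  i=1: a_1=1, p_1 = 1*29 + 1 = 30, q_1 = 1*1 + 0 = 1.
  i=2: a_2=1, p_2 = 1*30 + 29 = 59, q_2 = 1*1 + 1 = 2.
  i=3: a_3=1, p_3 = 1*59 + 30 = 89, q_3 = 1*2 + 1 = 3.
Check: 89^2 - 880*3^2 = 7921 - 7920 = 1, so (x, y) = (89, 3) solves the equation, and by the theorem it is the least positive solution.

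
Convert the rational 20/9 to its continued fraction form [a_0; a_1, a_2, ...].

[2; 4, 2]

Run the Euclidean algorithm on 20 and 9; the successive quotients are the partial quotients a_0, a_1, ... (each step inverts the fractional part left over by the previous one):
  20 = 2*9 + 2, so a_0 = 2.
  9 = 4*2 + 1, so a_1 = 4.
  2 = 2*1 + 0, so a_2 = 2.
The remainder reaches 0 after 3 divisions, so the expansion has 3 partial quotients, read off in order.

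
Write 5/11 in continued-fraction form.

Run the Euclidean algorithm on 5 and 11; the successive quotients are the partial quotients a_0, a_1, ... (each step inverts the fractional part left over by the previous one):
  5 = 0*11 + 5, so a_0 = 0.
  11 = 2*5 + 1, so a_1 = 2.
  5 = 5*1 + 0, so a_2 = 5.
The remainder reaches 0 after 3 divisions, so the expansion has 3 partial quotients, read off in order.

[0; 2, 5]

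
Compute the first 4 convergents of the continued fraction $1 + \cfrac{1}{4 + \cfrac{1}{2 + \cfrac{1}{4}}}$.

1/1, 5/4, 11/9, 49/40

Using the convergent recurrence p_i = a_i*p_{i-1} + p_{i-2}, q_i = a_i*q_{i-1} + q_{i-2} with p_{-2}=0, p_{-1}=1, q_{-2}=1, q_{-1}=0:
  i=0: a_0=1, p_0 = 1*1 + 0 = 1, q_0 = 1*0 + 1 = 1.
  i=1: a_1=4, p_1 = 4*1 + 1 = 5, q_1 = 4*1 + 0 = 4.
  i=2: a_2=2, p_2 = 2*5 + 1 = 11, q_2 = 2*4 + 1 = 9.
  i=3: a_3=4, p_3 = 4*11 + 5 = 49, q_3 = 4*9 + 4 = 40.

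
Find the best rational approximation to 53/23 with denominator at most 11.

Expand x = 53/23 as a continued fraction with the Euclidean algorithm:
  53 = 2*23 + 7, so a_0 = 2.
  23 = 3*7 + 2, so a_1 = 3.
  7 = 3*2 + 1, so a_2 = 3.
  2 = 2*1 + 0, so a_3 = 2.
so x = [2; 3, 3, 2].
Convergents (p_i = a_i*p_{i-1} + p_{i-2}, q_i = a_i*q_{i-1} + q_{i-2} with p_{-2}=0, p_{-1}=1, q_{-2}=1, q_{-1}=0), until the denominator exceeds 11:
  i=0: a_0=2, p_0 = 2*1 + 0 = 2, q_0 = 2*0 + 1 = 1.
  i=1: a_1=3, p_1 = 3*2 + 1 = 7, q_1 = 3*1 + 0 = 3.
  i=2: a_2=3, p_2 = 3*7 + 2 = 23, q_2 = 3*3 + 1 = 10.
  i=3: a_3=2, p_3 = 2*23 + 7 = 53, q_3 = 2*10 + 3 = 23.
q_3 = 23 > 11, so the last convergent with denominator <= 11 is p_2/q_2 = 23/10.
The closest fraction with denominator <= 11 is either p_2/q_2 or the intermediate fraction (k*p_2 + p_1)/(k*q_2 + q_1) with the largest k >= 1 whose denominator stays <= 11; these approach x as k grows, and every other convergent or intermediate fraction in range is farther away.
Largest k: floor((11 - q_1)/q_2) = floor((11 - 3)/10) = 0.
Since k = 0, no intermediate fraction beyond p_2/q_2 has denominator <= 11, so the convergent 23/10 is the closest (its error is |53*10 - 23*23|/(23*10) = 1/230).

23/10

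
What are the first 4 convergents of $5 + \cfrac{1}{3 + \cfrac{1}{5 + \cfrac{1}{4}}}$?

5/1, 16/3, 85/16, 356/67

Using the convergent recurrence p_i = a_i*p_{i-1} + p_{i-2}, q_i = a_i*q_{i-1} + q_{i-2} with p_{-2}=0, p_{-1}=1, q_{-2}=1, q_{-1}=0:
  i=0: a_0=5, p_0 = 5*1 + 0 = 5, q_0 = 5*0 + 1 = 1.
  i=1: a_1=3, p_1 = 3*5 + 1 = 16, q_1 = 3*1 + 0 = 3.
  i=2: a_2=5, p_2 = 5*16 + 5 = 85, q_2 = 5*3 + 1 = 16.
  i=3: a_3=4, p_3 = 4*85 + 16 = 356, q_3 = 4*16 + 3 = 67.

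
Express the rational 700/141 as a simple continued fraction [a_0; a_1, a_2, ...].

Run the Euclidean algorithm on 700 and 141; the successive quotients are the partial quotients a_0, a_1, ... (each step inverts the fractional part left over by the previous one):
  700 = 4*141 + 136, so a_0 = 4.
  141 = 1*136 + 5, so a_1 = 1.
  136 = 27*5 + 1, so a_2 = 27.
  5 = 5*1 + 0, so a_3 = 5.
The remainder reaches 0 after 4 divisions, so the expansion has 4 partial quotients, read off in order.

[4; 1, 27, 5]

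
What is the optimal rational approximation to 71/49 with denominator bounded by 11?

Expand x = 71/49 as a continued fraction with the Euclidean algorithm:
  71 = 1*49 + 22, so a_0 = 1.
  49 = 2*22 + 5, so a_1 = 2.
  22 = 4*5 + 2, so a_2 = 4.
  5 = 2*2 + 1, so a_3 = 2.
  2 = 2*1 + 0, so a_4 = 2.
so x = [1; 2, 4, 2, 2].
Convergents (p_i = a_i*p_{i-1} + p_{i-2}, q_i = a_i*q_{i-1} + q_{i-2} with p_{-2}=0, p_{-1}=1, q_{-2}=1, q_{-1}=0), until the denominator exceeds 11:
  i=0: a_0=1, p_0 = 1*1 + 0 = 1, q_0 = 1*0 + 1 = 1.
  i=1: a_1=2, p_1 = 2*1 + 1 = 3, q_1 = 2*1 + 0 = 2.
  i=2: a_2=4, p_2 = 4*3 + 1 = 13, q_2 = 4*2 + 1 = 9.
  i=3: a_3=2, p_3 = 2*13 + 3 = 29, q_3 = 2*9 + 2 = 20.
q_3 = 20 > 11, so the last convergent with denominator <= 11 is p_2/q_2 = 13/9.
The closest fraction with denominator <= 11 is either p_2/q_2 or the intermediate fraction (k*p_2 + p_1)/(k*q_2 + q_1) with the largest k >= 1 whose denominator stays <= 11; these approach x as k grows, and every other convergent or intermediate fraction in range is farther away.
Largest k: floor((11 - q_1)/q_2) = floor((11 - 2)/9) = 1.
That gives (1*13 + 3)/(1*9 + 2) = 16/11.
Compare the errors: |x - 13/9| = |71*9 - 13*49|/(49*9) = 2/441, and |x - 16/11| = |71*11 - 16*49|/(49*11) = 3/539.
Cross-multiplying, 2*539 = 1078 < 1323 = 3*441, so 2/441 is smaller: the convergent 13/9 is closer to x than 16/11.

13/9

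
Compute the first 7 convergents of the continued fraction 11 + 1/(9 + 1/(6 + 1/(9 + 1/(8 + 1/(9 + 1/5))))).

Using the convergent recurrence p_i = a_i*p_{i-1} + p_{i-2}, q_i = a_i*q_{i-1} + q_{i-2} with p_{-2}=0, p_{-1}=1, q_{-2}=1, q_{-1}=0:
  i=0: a_0=11, p_0 = 11*1 + 0 = 11, q_0 = 11*0 + 1 = 1.
  i=1: a_1=9, p_1 = 9*11 + 1 = 100, q_1 = 9*1 + 0 = 9.
  i=2: a_2=6, p_2 = 6*100 + 11 = 611, q_2 = 6*9 + 1 = 55.
  i=3: a_3=9, p_3 = 9*611 + 100 = 5599, q_3 = 9*55 + 9 = 504.
  i=4: a_4=8, p_4 = 8*5599 + 611 = 45403, q_4 = 8*504 + 55 = 4087.
  i=5: a_5=9, p_5 = 9*45403 + 5599 = 414226, q_5 = 9*4087 + 504 = 37287.
  i=6: a_6=5, p_6 = 5*414226 + 45403 = 2116533, q_6 = 5*37287 + 4087 = 190522.

11/1, 100/9, 611/55, 5599/504, 45403/4087, 414226/37287, 2116533/190522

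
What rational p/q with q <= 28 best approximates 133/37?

97/27

Expand x = 133/37 as a continued fraction with the Euclidean algorithm:
  133 = 3*37 + 22, so a_0 = 3.
  37 = 1*22 + 15, so a_1 = 1.
  22 = 1*15 + 7, so a_2 = 1.
  15 = 2*7 + 1, so a_3 = 2.
  7 = 7*1 + 0, so a_4 = 7.
so x = [3; 1, 1, 2, 7].
Convergents (p_i = a_i*p_{i-1} + p_{i-2}, q_i = a_i*q_{i-1} + q_{i-2} with p_{-2}=0, p_{-1}=1, q_{-2}=1, q_{-1}=0), until the denominator exceeds 28:
  i=0: a_0=3, p_0 = 3*1 + 0 = 3, q_0 = 3*0 + 1 = 1.
  i=1: a_1=1, p_1 = 1*3 + 1 = 4, q_1 = 1*1 + 0 = 1.
  i=2: a_2=1, p_2 = 1*4 + 3 = 7, q_2 = 1*1 + 1 = 2.
  i=3: a_3=2, p_3 = 2*7 + 4 = 18, q_3 = 2*2 + 1 = 5.
  i=4: a_4=7, p_4 = 7*18 + 7 = 133, q_4 = 7*5 + 2 = 37.
q_4 = 37 > 28, so the last convergent with denominator <= 28 is p_3/q_3 = 18/5.
The closest fraction with denominator <= 28 is either p_3/q_3 or the intermediate fraction (k*p_3 + p_2)/(k*q_3 + q_2) with the largest k >= 1 whose denominator stays <= 28; these approach x as k grows, and every other convergent or intermediate fraction in range is farther away.
Largest k: floor((28 - q_2)/q_3) = floor((28 - 2)/5) = 5.
That gives (5*18 + 7)/(5*5 + 2) = 97/27.
Compare the errors: |x - 18/5| = |133*5 - 18*37|/(37*5) = 1/185, and |x - 97/27| = |133*27 - 97*37|/(37*27) = 2/999.
Cross-multiplying, 2*185 = 370 < 999 = 1*999, so 2/999 is smaller: the intermediate fraction 97/27 is closer to x than 18/5.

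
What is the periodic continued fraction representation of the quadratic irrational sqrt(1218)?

[34; (1, 8, 1, 68)]

Write x_i = (sqrt(1218) + m_i)/d_i with (m_0, d_0) = (0, 1). a_0 = floor(sqrt(1218)) = 34, since 34^2 = 1156 <= 1218 < 1225 = 35^2.
Iterate m_{i+1} = d_i*a_i - m_i, d_{i+1} = (1218 - m_{i+1}^2)/d_i, a_{i+1} = floor((a_0 + m_{i+1})/d_{i+1}):
  m_1 = 1*34 - 0 = 34, d_1 = (1218 - 34^2)/1 = 62/1 = 62, a_1 = floor((34 + 34)/62) = 1.
  m_2 = 62*1 - 34 = 28, d_2 = (1218 - 28^2)/62 = 434/62 = 7, a_2 = floor((34 + 28)/7) = 8.
  m_3 = 7*8 - 28 = 28, d_3 = (1218 - 28^2)/7 = 434/7 = 62, a_3 = floor((34 + 28)/62) = 1.
  m_4 = 62*1 - 28 = 34, d_4 = (1218 - 34^2)/62 = 62/62 = 1, a_4 = floor((34 + 34)/1) = 68.
  m_5 = 1*68 - 34 = 34, d_5 = (1218 - 34^2)/1 = 62/1 = 62: (m_5, d_5) = (m_1, d_1) = (34, 62), so from here the quotients repeat a_1, ..., a_4; the period length is 4.
Hence the expansion of sqrt(1218) is a_0 = 34 followed by the repeating block 1, 8, 1, 68 (period 4).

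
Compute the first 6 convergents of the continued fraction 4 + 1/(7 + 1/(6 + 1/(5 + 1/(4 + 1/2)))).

Using the convergent recurrence p_i = a_i*p_{i-1} + p_{i-2}, q_i = a_i*q_{i-1} + q_{i-2} with p_{-2}=0, p_{-1}=1, q_{-2}=1, q_{-1}=0:
  i=0: a_0=4, p_0 = 4*1 + 0 = 4, q_0 = 4*0 + 1 = 1.
  i=1: a_1=7, p_1 = 7*4 + 1 = 29, q_1 = 7*1 + 0 = 7.
  i=2: a_2=6, p_2 = 6*29 + 4 = 178, q_2 = 6*7 + 1 = 43.
  i=3: a_3=5, p_3 = 5*178 + 29 = 919, q_3 = 5*43 + 7 = 222.
  i=4: a_4=4, p_4 = 4*919 + 178 = 3854, q_4 = 4*222 + 43 = 931.
  i=5: a_5=2, p_5 = 2*3854 + 919 = 8627, q_5 = 2*931 + 222 = 2084.

4/1, 29/7, 178/43, 919/222, 3854/931, 8627/2084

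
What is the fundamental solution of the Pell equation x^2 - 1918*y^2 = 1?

First expand sqrt(1918) as a continued fraction. With x_i = (sqrt(1918) + m_i)/d_i and (m_0, d_0) = (0, 1): a_0 = floor(sqrt(1918)) = 43, since 43^2 = 1849 <= 1918 < 1936 = 44^2.
Iterate m_{i+1} = d_i*a_i - m_i, d_{i+1} = (1918 - m_{i+1}^2)/d_i, a_{i+1} = floor((a_0 + m_{i+1})/d_{i+1}):
  m_1 = 1*43 - 0 = 43, d_1 = (1918 - 43^2)/1 = 69/1 = 69, a_1 = floor((43 + 43)/69) = 1.
  m_2 = 69*1 - 43 = 26, d_2 = (1918 - 26^2)/69 = 1242/69 = 18, a_2 = floor((43 + 26)/18) = 3.
  m_3 = 18*3 - 26 = 28, d_3 = (1918 - 28^2)/18 = 1134/18 = 63, a_3 = floor((43 + 28)/63) = 1.
  m_4 = 63*1 - 28 = 35, d_4 = (1918 - 35^2)/63 = 693/63 = 11, a_4 = floor((43 + 35)/11) = 7.
  m_5 = 11*7 - 35 = 42, d_5 = (1918 - 42^2)/11 = 154/11 = 14, a_5 = floor((43 + 42)/14) = 6.
  m_6 = 14*6 - 42 = 42, d_6 = (1918 - 42^2)/14 = 154/14 = 11, a_6 = floor((43 + 42)/11) = 7.
  m_7 = 11*7 - 42 = 35, d_7 = (1918 - 35^2)/11 = 693/11 = 63, a_7 = floor((43 + 35)/63) = 1.
  m_8 = 63*1 - 35 = 28, d_8 = (1918 - 28^2)/63 = 1134/63 = 18, a_8 = floor((43 + 28)/18) = 3.
  m_9 = 18*3 - 28 = 26, d_9 = (1918 - 26^2)/18 = 1242/18 = 69, a_9 = floor((43 + 26)/69) = 1.
  m_10 = 69*1 - 26 = 43, d_10 = (1918 - 43^2)/69 = 69/69 = 1, a_10 = floor((43 + 43)/1) = 86.
  m_11 = 1*86 - 43 = 43, d_11 = (1918 - 43^2)/1 = 69/1 = 69: (m_11, d_11) = (m_1, d_1) = (43, 69), so from here the quotients repeat a_1, ..., a_10; the period length is 10.
So sqrt(1918) = [43; (1, 3, 1, 7, 6, 7, 1, 3, 1, 86)] with period length k = 10.
k is even, so the fundamental solution of x^2 - 1918y^2 = 1 is (p_{k-1}, q_{k-1}) = (p_9, q_9); compute convergents through index 9.
Convergents (p_i = a_i*p_{i-1} + p_{i-2}, q_i = a_i*q_{i-1} + q_{i-2} with p_{-2}=0, p_{-1}=1, q_{-2}=1, q_{-1}=0):
  i=0: a_0=43, p_0 = 43*1 + 0 = 43, q_0 = 43*0 + 1 = 1.
  i=1: a_1=1, p_1 = 1*43 + 1 = 44, q_1 = 1*1 + 0 = 1.
  i=2: a_2=3, p_2 = 3*44 + 43 = 175, q_2 = 3*1 + 1 = 4.
  i=3: a_3=1, p_3 = 1*175 + 44 = 219, q_3 = 1*4 + 1 = 5.
  i=4: a_4=7, p_4 = 7*219 + 175 = 1708, q_4 = 7*5 + 4 = 39.
  i=5: a_5=6, p_5 = 6*1708 + 219 = 10467, q_5 = 6*39 + 5 = 239.
  i=6: a_6=7, p_6 = 7*10467 + 1708 = 74977, q_6 = 7*239 + 39 = 1712.
  i=7: a_7=1, p_7 = 1*74977 + 10467 = 85444, q_7 = 1*1712 + 239 = 1951.
  i=8: a_8=3, p_8 = 3*85444 + 74977 = 331309, q_8 = 3*1951 + 1712 = 7565.
  i=9: a_9=1, p_9 = 1*331309 + 85444 = 416753, q_9 = 1*7565 + 1951 = 9516.
Check: 416753^2 - 1918*9516^2 = 173683063009 - 173683063008 = 1, so (x, y) = (416753, 9516) solves the equation, and by the theorem it is the least positive solution.

(x, y) = (416753, 9516)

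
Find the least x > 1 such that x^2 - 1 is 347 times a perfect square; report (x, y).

First expand sqrt(347) as a continued fraction. With x_i = (sqrt(347) + m_i)/d_i and (m_0, d_0) = (0, 1): a_0 = floor(sqrt(347)) = 18, since 18^2 = 324 <= 347 < 361 = 19^2.
Iterate m_{i+1} = d_i*a_i - m_i, d_{i+1} = (347 - m_{i+1}^2)/d_i, a_{i+1} = floor((a_0 + m_{i+1})/d_{i+1}):
  m_1 = 1*18 - 0 = 18, d_1 = (347 - 18^2)/1 = 23/1 = 23, a_1 = floor((18 + 18)/23) = 1.
  m_2 = 23*1 - 18 = 5, d_2 = (347 - 5^2)/23 = 322/23 = 14, a_2 = floor((18 + 5)/14) = 1.
  m_3 = 14*1 - 5 = 9, d_3 = (347 - 9^2)/14 = 266/14 = 19, a_3 = floor((18 + 9)/19) = 1.
  m_4 = 19*1 - 9 = 10, d_4 = (347 - 10^2)/19 = 247/19 = 13, a_4 = floor((18 + 10)/13) = 2.
  m_5 = 13*2 - 10 = 16, d_5 = (347 - 16^2)/13 = 91/13 = 7, a_5 = floor((18 + 16)/7) = 4.
  m_6 = 7*4 - 16 = 12, d_6 = (347 - 12^2)/7 = 203/7 = 29, a_6 = floor((18 + 12)/29) = 1.
  m_7 = 29*1 - 12 = 17, d_7 = (347 - 17^2)/29 = 58/29 = 2, a_7 = floor((18 + 17)/2) = 17.
  m_8 = 2*17 - 17 = 17, d_8 = (347 - 17^2)/2 = 58/2 = 29, a_8 = floor((18 + 17)/29) = 1.
  m_9 = 29*1 - 17 = 12, d_9 = (347 - 12^2)/29 = 203/29 = 7, a_9 = floor((18 + 12)/7) = 4.
  m_10 = 7*4 - 12 = 16, d_10 = (347 - 16^2)/7 = 91/7 = 13, a_10 = floor((18 + 16)/13) = 2.
  m_11 = 13*2 - 16 = 10, d_11 = (347 - 10^2)/13 = 247/13 = 19, a_11 = floor((18 + 10)/19) = 1.
  m_12 = 19*1 - 10 = 9, d_12 = (347 - 9^2)/19 = 266/19 = 14, a_12 = floor((18 + 9)/14) = 1.
  m_13 = 14*1 - 9 = 5, d_13 = (347 - 5^2)/14 = 322/14 = 23, a_13 = floor((18 + 5)/23) = 1.
  m_14 = 23*1 - 5 = 18, d_14 = (347 - 18^2)/23 = 23/23 = 1, a_14 = floor((18 + 18)/1) = 36.
  m_15 = 1*36 - 18 = 18, d_15 = (347 - 18^2)/1 = 23/1 = 23: (m_15, d_15) = (m_1, d_1) = (18, 23), so from here the quotients repeat a_1, ..., a_14; the period length is 14.
So sqrt(347) = [18; (1, 1, 1, 2, 4, 1, 17, 1, 4, 2, 1, 1, 1, 36)] with period length k = 14.
k is even, so the fundamental solution of x^2 - 347y^2 = 1 is (p_{k-1}, q_{k-1}) = (p_13, q_13); compute convergents through index 13.
Convergents (p_i = a_i*p_{i-1} + p_{i-2}, q_i = a_i*q_{i-1} + q_{i-2} with p_{-2}=0, p_{-1}=1, q_{-2}=1, q_{-1}=0):
  i=0: a_0=18, p_0 = 18*1 + 0 = 18, q_0 = 18*0 + 1 = 1.
  i=1: a_1=1, p_1 = 1*18 + 1 = 19, q_1 = 1*1 + 0 = 1.
  i=2: a_2=1, p_2 = 1*19 + 18 = 37, q_2 = 1*1 + 1 = 2.
  i=3: a_3=1, p_3 = 1*37 + 19 = 56, q_3 = 1*2 + 1 = 3.
  i=4: a_4=2, p_4 = 2*56 + 37 = 149, q_4 = 2*3 + 2 = 8.
  i=5: a_5=4, p_5 = 4*149 + 56 = 652, q_5 = 4*8 + 3 = 35.
  i=6: a_6=1, p_6 = 1*652 + 149 = 801, q_6 = 1*35 + 8 = 43.
  i=7: a_7=17, p_7 = 17*801 + 652 = 14269, q_7 = 17*43 + 35 = 766.
  i=8: a_8=1, p_8 = 1*14269 + 801 = 15070, q_8 = 1*766 + 43 = 809.
  i=9: a_9=4, p_9 = 4*15070 + 14269 = 74549, q_9 = 4*809 + 766 = 4002.
  i=10: a_10=2, p_10 = 2*74549 + 15070 = 164168, q_10 = 2*4002 + 809 = 8813.
  i=11: a_11=1, p_11 = 1*164168 + 74549 = 238717, q_11 = 1*8813 + 4002 = 12815.
  i=12: a_12=1, p_12 = 1*238717 + 164168 = 402885, q_12 = 1*12815 + 8813 = 21628.
  i=13: a_13=1, p_13 = 1*402885 + 238717 = 641602, q_13 = 1*21628 + 12815 = 34443.
Check: 641602^2 - 347*34443^2 = 411653126404 - 411653126403 = 1, so (x, y) = (641602, 34443) solves the equation, and by the theorem it is the least positive solution.

(x, y) = (641602, 34443)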